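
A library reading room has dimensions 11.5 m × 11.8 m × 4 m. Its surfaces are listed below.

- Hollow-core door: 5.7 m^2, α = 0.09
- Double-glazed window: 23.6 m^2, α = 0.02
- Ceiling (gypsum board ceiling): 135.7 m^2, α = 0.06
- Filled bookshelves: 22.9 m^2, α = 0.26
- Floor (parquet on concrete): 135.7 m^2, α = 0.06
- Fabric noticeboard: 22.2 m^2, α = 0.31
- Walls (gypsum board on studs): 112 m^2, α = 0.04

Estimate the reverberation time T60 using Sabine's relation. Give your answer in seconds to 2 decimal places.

Summing Sᵢαᵢ: 0.513 + 0.472 + 8.142 + 5.954 + 8.142 + 6.882 + 4.480 → A = 34.585 sabins.
Volume V = 11.5 × 11.8 × 4 = 542.8 m³.
RT60 = 0.161 · V / A = 0.161 × 542.8 / 34.585 = 2.53 s.

2.53 sec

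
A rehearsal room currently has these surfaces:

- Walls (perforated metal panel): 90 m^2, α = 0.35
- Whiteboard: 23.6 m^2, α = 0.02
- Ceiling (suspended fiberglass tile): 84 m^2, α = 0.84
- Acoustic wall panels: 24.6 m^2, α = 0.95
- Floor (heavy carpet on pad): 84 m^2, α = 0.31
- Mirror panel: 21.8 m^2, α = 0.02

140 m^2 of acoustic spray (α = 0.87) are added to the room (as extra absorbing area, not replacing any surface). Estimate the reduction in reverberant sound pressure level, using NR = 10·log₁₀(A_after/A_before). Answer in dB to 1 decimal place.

Equivalent absorption area: A_before = 90*0.35 + 23.6*0.02 + 84*0.84 + 24.6*0.95 + 84*0.31 + 21.8*0.02 = 152.378 m^2.
Treatment contributes 140·0.87 = 121.800 sabins.
New total A_after = 274.178 sabins.
Reduction = 10 log₁₀(A_after/A_before) = 10 log₁₀(1.7993) = 2.6 dB.

2.6 dB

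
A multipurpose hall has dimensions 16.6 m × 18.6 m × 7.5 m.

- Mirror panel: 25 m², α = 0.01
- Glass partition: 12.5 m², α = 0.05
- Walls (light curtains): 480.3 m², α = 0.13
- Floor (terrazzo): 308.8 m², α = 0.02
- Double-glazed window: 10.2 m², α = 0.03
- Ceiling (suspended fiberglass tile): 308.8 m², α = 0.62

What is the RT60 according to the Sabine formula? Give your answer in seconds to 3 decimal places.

1.427 s

Summing Sᵢαᵢ: 0.250 + 0.625 + 62.439 + 6.176 + 0.306 + 191.456 → A = 261.252 sabins.
V = 16.6·18.6·7.5 = 2315.7 m³.
RT60 = 0.161 · V / A = 0.161 × 2315.7 / 261.252 = 1.427 s.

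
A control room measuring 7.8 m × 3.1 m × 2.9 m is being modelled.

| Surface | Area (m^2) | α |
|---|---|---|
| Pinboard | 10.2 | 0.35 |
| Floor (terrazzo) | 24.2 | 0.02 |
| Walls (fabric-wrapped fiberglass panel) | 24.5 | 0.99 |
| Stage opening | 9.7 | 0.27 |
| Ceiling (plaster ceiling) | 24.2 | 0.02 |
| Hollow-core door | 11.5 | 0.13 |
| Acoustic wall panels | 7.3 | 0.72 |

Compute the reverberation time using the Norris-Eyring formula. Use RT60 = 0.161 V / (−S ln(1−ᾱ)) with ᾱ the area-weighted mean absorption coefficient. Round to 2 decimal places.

Total surface area S = 10.2 + 24.2 + 24.5 + 9.7 + 24.2 + 11.5 + 7.3 = 111.6 m^2.
Absorption A = 10.2·0.35 + 24.2·0.02 + 24.5·0.99 + 9.7·0.27 + 24.2·0.02 + 11.5·0.13 + 7.3·0.72 = 38.163 sabins.
Mean coefficient ᾱ = A/S = 0.3420.
−S·ln(1−ᾱ) = −111.6 × ln(1 − 0.3420) = 46.710.
V = 7.8 × 3.1 × 2.9 = 70.122 m³.
T = 0.161·V/[−S·ln(1−ᾱ)] = 0.161·70.122/46.710 = 0.24 s.

0.24 s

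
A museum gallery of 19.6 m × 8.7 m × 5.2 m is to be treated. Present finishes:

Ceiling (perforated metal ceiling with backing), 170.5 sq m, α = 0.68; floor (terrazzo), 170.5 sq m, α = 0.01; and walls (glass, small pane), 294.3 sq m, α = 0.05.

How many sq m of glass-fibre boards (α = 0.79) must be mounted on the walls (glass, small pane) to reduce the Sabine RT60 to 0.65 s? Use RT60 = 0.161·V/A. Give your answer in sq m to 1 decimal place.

117.9

Total absorption A₁ = 170.5×0.68 + 170.5×0.01 + 294.3×0.05
  = 115.940 + 1.705 + 14.715 = 132.360 sq m sabins.
Required A₂ = 0.161·886.704/0.65 = 219.630 sabins.
ΔA needed = 219.630 − 132.360 = 87.270 sabins.
Net gain per sq m: Δα = 0.79 − 0.05 = 0.74.
Area = ΔA/Δα = 87.270/0.74 = 117.9 sq m.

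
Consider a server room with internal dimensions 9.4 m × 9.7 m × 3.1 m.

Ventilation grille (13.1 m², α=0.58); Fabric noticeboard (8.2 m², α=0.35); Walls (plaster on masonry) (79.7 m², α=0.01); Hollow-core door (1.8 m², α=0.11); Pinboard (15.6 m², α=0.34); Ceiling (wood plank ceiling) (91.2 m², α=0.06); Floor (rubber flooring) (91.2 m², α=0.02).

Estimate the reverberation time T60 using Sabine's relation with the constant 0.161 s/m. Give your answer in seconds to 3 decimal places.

A = Σ Sᵢαᵢ = 13.1*0.58 + 8.2*0.35 + 79.7*0.01 + 1.8*0.11 + 15.6*0.34 + 91.2*0.06 + 91.2*0.02 = 24.063 sabins.
Room volume: 282.658 m³.
Sabine: RT60 = 0.161 × 282.658 / 24.063 = 1.891 s.

1.891 seconds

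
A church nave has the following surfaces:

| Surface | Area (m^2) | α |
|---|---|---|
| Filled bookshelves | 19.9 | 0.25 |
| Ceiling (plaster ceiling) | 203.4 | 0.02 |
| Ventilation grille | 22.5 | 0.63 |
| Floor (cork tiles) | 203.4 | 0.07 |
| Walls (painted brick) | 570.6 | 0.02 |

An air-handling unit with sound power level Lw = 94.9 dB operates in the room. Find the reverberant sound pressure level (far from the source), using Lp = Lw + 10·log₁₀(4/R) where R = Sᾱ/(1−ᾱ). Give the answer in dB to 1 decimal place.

83.8 dB

A = 48.868 sabins; S = 1019.8 m^2.
ᾱ = 0.0479, so room constant R = A/(1−ᾱ) = 51.327 m^2.
Lp = Lw + 10 log₁₀(4/R) = 94.9 -11.08 = 83.8 dB.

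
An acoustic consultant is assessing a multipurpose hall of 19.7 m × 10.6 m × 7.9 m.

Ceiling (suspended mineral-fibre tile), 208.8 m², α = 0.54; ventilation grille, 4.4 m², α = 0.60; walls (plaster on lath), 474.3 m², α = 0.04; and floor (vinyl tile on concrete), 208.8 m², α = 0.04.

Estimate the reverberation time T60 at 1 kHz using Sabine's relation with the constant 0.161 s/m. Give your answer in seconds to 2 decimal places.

A = Σ Sᵢαᵢ = 208.8*0.54 + 4.4*0.60 + 474.3*0.04 + 208.8*0.04 = 142.716 sabins.
Volume V = 19.7 × 10.6 × 7.9 = 1649.678 m³.
Sabine: RT60 = 0.161 × 1649.678 / 142.716 = 1.86 s.

1.86 sec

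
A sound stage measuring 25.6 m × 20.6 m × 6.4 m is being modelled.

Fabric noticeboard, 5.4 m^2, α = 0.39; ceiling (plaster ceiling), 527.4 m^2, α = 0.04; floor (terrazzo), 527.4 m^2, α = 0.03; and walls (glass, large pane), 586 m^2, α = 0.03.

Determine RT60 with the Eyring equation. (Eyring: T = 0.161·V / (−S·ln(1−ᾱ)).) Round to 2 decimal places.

9.43 s

S = Σ Sᵢ = 1646.2 m^2.
Absorption A = 5.4·0.39 + 527.4·0.04 + 527.4·0.03 + 586·0.03 = 56.604 sabins.
Mean coefficient ᾱ = A/S = 0.0344.
Eyring denominator: −S ln(1−ᾱ) = 57.626.
V = 25.6 × 20.6 × 6.4 = 3375.104 m³.
RT60 = 0.161 × 3375.104 / 57.626 = 9.43 s.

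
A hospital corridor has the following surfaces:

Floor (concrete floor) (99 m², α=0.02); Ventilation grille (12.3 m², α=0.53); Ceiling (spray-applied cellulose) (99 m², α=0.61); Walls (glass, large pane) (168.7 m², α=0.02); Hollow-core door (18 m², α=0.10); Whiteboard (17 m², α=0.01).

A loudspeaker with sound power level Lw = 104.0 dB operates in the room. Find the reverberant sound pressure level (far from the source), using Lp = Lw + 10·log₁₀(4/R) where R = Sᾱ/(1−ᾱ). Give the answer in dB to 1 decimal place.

Σ(Sᵢαᵢ) = 99×0.02 + 12.3×0.53 + 99×0.61 + 168.7×0.02 + 18×0.10 + 17×0.01 = 74.233; total area S = 414.0 m².
ᾱ = 74.233/414.0 = 0.1793; R = Sᾱ/(1−ᾱ) = 74.233/(1−0.1793) = 90.451 m².
Lp = Lw + 10 log₁₀(4/R) = 104.0 -13.54 = 90.5 dB.

90.5 dB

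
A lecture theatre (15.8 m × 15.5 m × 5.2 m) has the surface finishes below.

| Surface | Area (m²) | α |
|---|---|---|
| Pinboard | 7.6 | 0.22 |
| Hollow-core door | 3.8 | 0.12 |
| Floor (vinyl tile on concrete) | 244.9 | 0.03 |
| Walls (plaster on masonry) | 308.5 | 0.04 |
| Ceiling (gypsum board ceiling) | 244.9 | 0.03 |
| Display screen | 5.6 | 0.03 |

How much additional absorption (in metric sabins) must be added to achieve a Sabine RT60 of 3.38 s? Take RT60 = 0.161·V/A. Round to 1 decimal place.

Equivalent absorption area: A₁ = 7.6*0.22 + 3.8*0.12 + 244.9*0.03 + 308.5*0.04 + 244.9*0.03 + 5.6*0.03 = 29.330 m².
For T = 3.38 s, need A₂ = 0.161·V/T = 0.161·1273.48/3.38 = 60.660 sabins.
Shortfall: 60.660 − 29.330 = 31.3 sabins.

31.3 sabins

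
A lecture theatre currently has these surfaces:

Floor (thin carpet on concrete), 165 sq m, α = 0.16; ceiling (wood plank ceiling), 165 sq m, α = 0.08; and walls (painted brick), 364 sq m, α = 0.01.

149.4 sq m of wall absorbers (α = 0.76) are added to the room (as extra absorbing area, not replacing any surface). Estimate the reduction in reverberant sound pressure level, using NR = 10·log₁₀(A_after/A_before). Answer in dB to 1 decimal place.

A_before = Σ Sᵢαᵢ = 165*0.16 + 165*0.08 + 364*0.01 = 43.240 sabins.
Treatment contributes 149.4·0.76 = 113.544 sabins.
New total A_after = 156.784 sabins.
Reduction = 10 log₁₀(A_after/A_before) = 10 log₁₀(3.6259) = 5.6 dB.

5.6 dB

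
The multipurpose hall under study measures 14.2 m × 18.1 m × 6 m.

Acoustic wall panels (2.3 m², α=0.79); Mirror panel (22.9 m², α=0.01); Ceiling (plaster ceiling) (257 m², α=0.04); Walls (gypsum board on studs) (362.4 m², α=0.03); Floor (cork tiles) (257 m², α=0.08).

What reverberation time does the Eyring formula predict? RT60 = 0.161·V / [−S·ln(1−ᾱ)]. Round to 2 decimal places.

5.54 s

Total surface area S = 2.3 + 22.9 + 257 + 362.4 + 257 = 901.6 m².
Σ(Sᵢαᵢ) = 2.3·0.79 + 22.9·0.01 + 257·0.04 + 362.4·0.03 + 257·0.08 = 43.758.
Mean coefficient ᾱ = A/S = 0.0485.
−S·ln(1−ᾱ) = −901.6 × ln(1 − 0.0485) = 44.824.
V = 14.2 × 18.1 × 6 = 1542.12 m³.
RT60 = 0.161 × 1542.12 / 44.824 = 5.54 s.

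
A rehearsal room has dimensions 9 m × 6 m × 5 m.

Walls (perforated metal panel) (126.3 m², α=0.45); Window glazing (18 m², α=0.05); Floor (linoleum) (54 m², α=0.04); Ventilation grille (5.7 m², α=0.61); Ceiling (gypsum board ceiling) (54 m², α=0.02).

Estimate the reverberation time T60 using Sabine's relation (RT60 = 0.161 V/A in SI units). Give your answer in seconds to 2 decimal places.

0.67 s

Equivalent absorption area: A = 126.3*0.45 + 18*0.05 + 54*0.04 + 5.7*0.61 + 54*0.02 = 64.452 m².
Room volume: 270 m³.
RT60 = 0.161 · V / A = 0.161 × 270 / 64.452 = 0.67 s.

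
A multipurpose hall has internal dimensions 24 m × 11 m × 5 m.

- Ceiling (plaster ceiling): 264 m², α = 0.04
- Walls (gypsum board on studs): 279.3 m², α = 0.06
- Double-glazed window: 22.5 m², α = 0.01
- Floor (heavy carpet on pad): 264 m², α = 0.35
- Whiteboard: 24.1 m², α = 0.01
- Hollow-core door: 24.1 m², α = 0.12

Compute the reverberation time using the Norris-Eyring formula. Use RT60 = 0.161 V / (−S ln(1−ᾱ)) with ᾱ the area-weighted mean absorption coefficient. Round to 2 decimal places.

1.60 s

S = Σ Sᵢ = 878.0 m².
Σ(Sᵢαᵢ) = 264·0.04 + 279.3·0.06 + 22.5·0.01 + 264·0.35 + 24.1·0.01 + 24.1·0.12 = 123.076.
ᾱ = 123.076 / 878.0 = 0.1402.
−S·ln(1−ᾱ) = −878.0 × ln(1 − 0.1402) = 132.627.
V = 24 × 11 × 5 = 1320 m³.
RT60 = 0.161 × 1320 / 132.627 = 1.60 s.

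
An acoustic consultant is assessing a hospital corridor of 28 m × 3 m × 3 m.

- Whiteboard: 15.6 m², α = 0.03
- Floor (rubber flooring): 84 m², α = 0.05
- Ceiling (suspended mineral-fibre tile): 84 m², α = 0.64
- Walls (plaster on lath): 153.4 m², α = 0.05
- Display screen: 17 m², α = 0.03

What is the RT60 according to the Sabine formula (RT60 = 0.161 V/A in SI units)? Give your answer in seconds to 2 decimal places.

0.61 sec

Total absorption A = 15.6*0.03 + 84*0.05 + 84*0.64 + 153.4*0.05 + 17*0.03
  = 0.468 + 4.200 + 53.760 + 7.670 + 0.510 = 66.608 m² sabins.
V = 28·3·3 = 252 m³.
RT60 = 0.161 · V / A = 0.161 × 252 / 66.608 = 0.61 s.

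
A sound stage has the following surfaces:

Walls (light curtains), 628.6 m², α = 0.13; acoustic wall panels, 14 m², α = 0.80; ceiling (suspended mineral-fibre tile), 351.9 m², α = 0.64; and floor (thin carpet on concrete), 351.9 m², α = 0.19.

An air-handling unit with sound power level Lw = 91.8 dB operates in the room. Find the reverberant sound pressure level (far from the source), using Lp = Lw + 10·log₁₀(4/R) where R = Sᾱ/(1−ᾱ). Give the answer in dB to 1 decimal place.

70.5 dB

A = 384.995 sabins; S = 1346.4 m².
ᾱ = 0.2859, so room constant R = A/(1−ᾱ) = 539.133 m².
Lp = Lw + 10 log₁₀(4/R) = 91.8 -21.30 = 70.5 dB.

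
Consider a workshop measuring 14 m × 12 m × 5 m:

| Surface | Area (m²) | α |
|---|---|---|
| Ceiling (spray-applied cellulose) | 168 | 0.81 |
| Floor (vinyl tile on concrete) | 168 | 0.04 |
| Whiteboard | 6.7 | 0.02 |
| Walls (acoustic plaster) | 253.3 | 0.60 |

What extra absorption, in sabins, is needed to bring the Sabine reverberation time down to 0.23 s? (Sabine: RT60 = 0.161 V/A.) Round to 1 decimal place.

Total absorption A₁ = 168·0.81 + 168·0.04 + 6.7·0.02 + 253.3·0.60
  = 136.080 + 6.720 + 0.134 + 151.980 = 294.914 m² sabins.
V = 840 m³. Required absorption A₂ = 0.161 × 840 / 0.23 = 588.000 sabins.
Additional absorption ΔA = 588.000 − 294.914 = 293.1 sabins.

293.1 sabins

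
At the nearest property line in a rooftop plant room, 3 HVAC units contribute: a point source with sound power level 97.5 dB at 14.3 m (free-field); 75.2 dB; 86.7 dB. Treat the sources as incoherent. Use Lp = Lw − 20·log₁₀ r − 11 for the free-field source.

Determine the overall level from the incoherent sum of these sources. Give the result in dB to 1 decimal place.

87.0 dB

Source at 14.3 m: Lp = 97.5 − 20·log₁₀(14.3) − 11 = 63.4 dB.
Σ 10^(Lᵢ/10) = 5.03e+08.
L_total = 10·log₁₀(5.03e+08) = 87.0 dB.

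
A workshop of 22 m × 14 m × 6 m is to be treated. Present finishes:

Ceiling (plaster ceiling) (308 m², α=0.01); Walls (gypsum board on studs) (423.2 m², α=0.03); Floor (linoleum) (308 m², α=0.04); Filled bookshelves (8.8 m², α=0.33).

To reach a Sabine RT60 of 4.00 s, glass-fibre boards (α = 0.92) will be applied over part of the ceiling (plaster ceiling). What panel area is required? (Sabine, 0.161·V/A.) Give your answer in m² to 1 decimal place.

47.7

Summing Sᵢαᵢ: 3.080 + 12.696 + 12.320 + 2.904 → A₁ = 31.000 sabins.
Required A₂ = 0.161·1848/4.00 = 74.382 sabins.
Absorption to add: 74.382 − 31.000 = 43.382 sabins.
Net gain per m²: Δα = 0.92 − 0.01 = 0.91.
Panel area = 43.382 / 0.91 = 47.7 m².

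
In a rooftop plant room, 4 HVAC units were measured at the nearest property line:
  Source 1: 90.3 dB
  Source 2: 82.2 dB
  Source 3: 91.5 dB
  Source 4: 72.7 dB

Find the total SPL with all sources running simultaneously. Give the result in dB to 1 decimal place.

Sum in the linear (power) domain: Σ 10^(Lᵢ/10) = 10^(90.3/10) + 10^(82.2/10) + 10^(91.5/10) + 10^(72.7/10) = 2.669e+09.
Combined level = 10 log₁₀(2.669e+09) = 94.3 dB.

94.3 dB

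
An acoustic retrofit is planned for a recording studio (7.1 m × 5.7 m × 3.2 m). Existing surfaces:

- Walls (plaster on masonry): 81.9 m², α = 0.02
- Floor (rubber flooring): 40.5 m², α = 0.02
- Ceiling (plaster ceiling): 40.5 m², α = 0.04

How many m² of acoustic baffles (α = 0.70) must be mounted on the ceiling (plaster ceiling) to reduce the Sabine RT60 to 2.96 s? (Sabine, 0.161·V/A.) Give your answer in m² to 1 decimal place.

4.5

Total absorption A₁ = 81.9*0.02 + 40.5*0.02 + 40.5*0.04
  = 1.638 + 0.810 + 1.620 = 4.068 m² sabins.
Required A₂ = 0.161·129.504/2.96 = 7.044 sabins.
ΔA needed = 7.044 − 4.068 = 2.976 sabins.
Net gain per m²: Δα = 0.70 − 0.04 = 0.66.
Panel area = 2.976 / 0.66 = 4.5 m².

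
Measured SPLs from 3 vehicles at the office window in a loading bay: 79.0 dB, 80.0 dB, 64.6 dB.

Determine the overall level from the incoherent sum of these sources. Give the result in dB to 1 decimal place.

Sum in the linear (power) domain: Σ 10^(Lᵢ/10) = 10^(79.0/10) + 10^(80.0/10) + 10^(64.6/10) = 1.823e+08.
Combined level = 10 log₁₀(1.823e+08) = 82.6 dB.

82.6 dB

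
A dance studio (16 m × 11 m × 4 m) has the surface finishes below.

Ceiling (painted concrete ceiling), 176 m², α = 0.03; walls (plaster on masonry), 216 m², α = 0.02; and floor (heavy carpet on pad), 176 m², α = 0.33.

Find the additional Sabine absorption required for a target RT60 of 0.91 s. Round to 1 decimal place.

56.9 sabins

A₁ = Σ Sᵢαᵢ = 176*0.03 + 216*0.02 + 176*0.33 = 67.680 sabins.
V = 704 m³. Required absorption A₂ = 0.161 × 704 / 0.91 = 124.554 sabins.
Shortfall: 124.554 − 67.680 = 56.9 sabins.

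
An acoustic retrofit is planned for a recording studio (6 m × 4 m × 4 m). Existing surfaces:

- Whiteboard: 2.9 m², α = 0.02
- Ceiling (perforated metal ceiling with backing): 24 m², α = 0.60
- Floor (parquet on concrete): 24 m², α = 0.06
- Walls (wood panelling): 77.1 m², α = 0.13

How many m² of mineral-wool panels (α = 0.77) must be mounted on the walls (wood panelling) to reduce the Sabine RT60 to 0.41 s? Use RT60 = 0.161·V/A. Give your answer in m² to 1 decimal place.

18.4

A₁ = Σ Sᵢαᵢ = 2.9×0.02 + 24×0.60 + 24×0.06 + 77.1×0.13 = 25.921 sabins.
V = 96 m³. Target absorption A₂ = 0.161 × 96 / 0.41 = 37.698 sabins.
Absorption to add: 37.698 − 25.921 = 11.777 sabins.
Each m² of panel replacing the walls (wood panelling) adds (0.77 − 0.13) = 0.64 sabins.
Area = ΔA/Δα = 11.777/0.64 = 18.4 m².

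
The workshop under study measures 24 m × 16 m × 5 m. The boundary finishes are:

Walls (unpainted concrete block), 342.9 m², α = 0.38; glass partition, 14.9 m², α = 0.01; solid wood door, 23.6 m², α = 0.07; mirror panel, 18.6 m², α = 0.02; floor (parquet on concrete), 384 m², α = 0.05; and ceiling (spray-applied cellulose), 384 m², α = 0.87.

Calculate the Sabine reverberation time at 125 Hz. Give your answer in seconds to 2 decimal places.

Summing Sᵢαᵢ: 130.302 + 0.149 + 1.652 + 0.372 + 19.200 + 334.080 → A = 485.755 sabins.
Room volume: 1920 m³.
RT60 = 0.161 · V / A = 0.161 × 1920 / 485.755 = 0.64 s.

0.64 sec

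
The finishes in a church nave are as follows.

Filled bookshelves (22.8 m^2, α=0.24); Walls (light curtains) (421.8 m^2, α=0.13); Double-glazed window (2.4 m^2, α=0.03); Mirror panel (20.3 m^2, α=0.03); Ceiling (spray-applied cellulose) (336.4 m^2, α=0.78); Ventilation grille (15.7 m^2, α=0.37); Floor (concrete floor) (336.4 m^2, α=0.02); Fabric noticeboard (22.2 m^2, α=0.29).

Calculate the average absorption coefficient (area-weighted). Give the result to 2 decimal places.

Total surface area S = 1178.0 m^2.
A = 22.8*0.24 + 421.8*0.13 + 2.4*0.03 + 20.3*0.03 + 336.4*0.78 + 15.7*0.37 + 336.4*0.02 + 22.2*0.29 = 342.354 sabins.
ᾱ = 342.354 / 1178.0 = 0.29.

0.29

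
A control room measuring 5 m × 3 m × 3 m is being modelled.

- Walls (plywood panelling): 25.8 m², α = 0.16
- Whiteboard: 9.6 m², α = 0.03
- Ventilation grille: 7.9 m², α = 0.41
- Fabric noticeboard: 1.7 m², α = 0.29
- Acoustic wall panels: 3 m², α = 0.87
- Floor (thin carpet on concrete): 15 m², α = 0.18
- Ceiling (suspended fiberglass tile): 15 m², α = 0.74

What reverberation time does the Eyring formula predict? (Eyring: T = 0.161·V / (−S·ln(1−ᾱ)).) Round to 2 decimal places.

0.25 s

S = Σ Sᵢ = 78.0 m².
Σ(Sᵢαᵢ) = 25.8×0.16 + 9.6×0.03 + 7.9×0.41 + 1.7×0.29 + 3×0.87 + 15×0.18 + 15×0.74 = 24.558.
ᾱ = 24.558 / 78.0 = 0.3148.
−S·ln(1−ᾱ) = −78.0 × ln(1 − 0.3148) = 29.487.
V = 5 × 3 × 3 = 45 m³.
RT60 = 0.161 × 45 / 29.487 = 0.25 s.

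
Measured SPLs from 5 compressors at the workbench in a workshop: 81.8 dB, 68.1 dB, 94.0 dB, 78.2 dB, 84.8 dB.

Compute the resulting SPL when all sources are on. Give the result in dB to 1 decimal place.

Σ 10^(Lᵢ/10) = 3.038e+09.
L_total = 10·log₁₀(3.038e+09) = 94.8 dB.

94.8 dB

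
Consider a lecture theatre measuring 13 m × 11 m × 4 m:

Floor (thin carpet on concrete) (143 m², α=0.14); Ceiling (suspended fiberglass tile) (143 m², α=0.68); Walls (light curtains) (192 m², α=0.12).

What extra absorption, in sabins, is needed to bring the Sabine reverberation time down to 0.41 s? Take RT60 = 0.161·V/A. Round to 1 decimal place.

84.3 sabins

Equivalent absorption area: A₁ = 143·0.14 + 143·0.68 + 192·0.12 = 140.300 m².
For T = 0.41 s, need A₂ = 0.161·V/T = 0.161·572/0.41 = 224.615 sabins.
Additional absorption ΔA = 224.615 − 140.300 = 84.3 sabins.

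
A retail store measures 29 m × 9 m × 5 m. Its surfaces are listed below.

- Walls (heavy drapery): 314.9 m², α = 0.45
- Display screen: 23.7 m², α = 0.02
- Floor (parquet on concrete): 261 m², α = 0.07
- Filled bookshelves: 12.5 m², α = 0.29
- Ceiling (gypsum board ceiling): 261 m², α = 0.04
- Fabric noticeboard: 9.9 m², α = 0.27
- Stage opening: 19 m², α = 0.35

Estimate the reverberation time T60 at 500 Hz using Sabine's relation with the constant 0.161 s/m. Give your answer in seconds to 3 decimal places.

Summing Sᵢαᵢ: 141.705 + 0.474 + 18.270 + 3.625 + 10.440 + 2.673 + 6.650 → A = 183.837 sabins.
V = 29·9·5 = 1305 m³.
RT60 = 0.161 · V / A = 0.161 × 1305 / 183.837 = 1.143 s.

1.143 s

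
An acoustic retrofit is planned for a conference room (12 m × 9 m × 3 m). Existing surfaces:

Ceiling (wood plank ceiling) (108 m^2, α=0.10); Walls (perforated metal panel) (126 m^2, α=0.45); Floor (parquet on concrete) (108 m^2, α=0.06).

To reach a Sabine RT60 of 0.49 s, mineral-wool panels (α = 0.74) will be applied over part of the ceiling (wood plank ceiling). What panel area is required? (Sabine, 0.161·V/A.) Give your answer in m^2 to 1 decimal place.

50.7

Equivalent absorption area: A₁ = 108·0.10 + 126·0.45 + 108·0.06 = 73.980 m^2.
V = 324 m³. Target absorption A₂ = 0.161 × 324 / 0.49 = 106.457 sabins.
ΔA needed = 106.457 − 73.980 = 32.477 sabins.
Net gain per m^2: Δα = 0.74 − 0.10 = 0.64.
Panel area = 32.477 / 0.64 = 50.7 m^2.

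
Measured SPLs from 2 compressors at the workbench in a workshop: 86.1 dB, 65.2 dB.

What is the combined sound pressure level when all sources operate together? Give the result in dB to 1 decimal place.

Converting to relative power and adding: 10^(86.1/10) + 10^(65.2/10) = 4.107e+08.
Back to dB: 10·log₁₀ Σ = 86.1 dB.

86.1 dB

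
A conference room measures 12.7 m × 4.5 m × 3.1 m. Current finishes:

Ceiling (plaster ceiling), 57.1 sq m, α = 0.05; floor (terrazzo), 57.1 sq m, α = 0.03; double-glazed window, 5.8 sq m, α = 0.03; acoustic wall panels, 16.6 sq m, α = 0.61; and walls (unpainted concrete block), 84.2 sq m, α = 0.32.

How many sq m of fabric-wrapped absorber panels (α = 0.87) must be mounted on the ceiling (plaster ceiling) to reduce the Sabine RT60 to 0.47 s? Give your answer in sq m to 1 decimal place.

Summing Sᵢαᵢ: 2.855 + 1.713 + 0.174 + 10.126 + 26.944 → A₁ = 41.812 sabins.
Required A₂ = 0.161·177.165/0.47 = 60.688 sabins.
ΔA needed = 60.688 − 41.812 = 18.876 sabins.
Net gain per sq m: Δα = 0.87 − 0.05 = 0.82.
Area = ΔA/Δα = 18.876/0.82 = 23.0 sq m.

23.0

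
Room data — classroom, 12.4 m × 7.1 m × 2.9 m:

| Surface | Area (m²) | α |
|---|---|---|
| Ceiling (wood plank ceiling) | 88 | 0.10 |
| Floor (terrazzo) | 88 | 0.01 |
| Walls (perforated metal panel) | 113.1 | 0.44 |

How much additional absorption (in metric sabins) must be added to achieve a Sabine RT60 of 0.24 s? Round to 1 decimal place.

Summing Sᵢαᵢ: 8.800 + 0.880 + 49.764 → A₁ = 59.444 sabins.
V = 255.316 m³. Required absorption A₂ = 0.161 × 255.316 / 0.24 = 171.274 sabins.
ΔA = A₂ − A₁ = 171.274 − 59.444 = 111.8 sabins.

111.8 sabins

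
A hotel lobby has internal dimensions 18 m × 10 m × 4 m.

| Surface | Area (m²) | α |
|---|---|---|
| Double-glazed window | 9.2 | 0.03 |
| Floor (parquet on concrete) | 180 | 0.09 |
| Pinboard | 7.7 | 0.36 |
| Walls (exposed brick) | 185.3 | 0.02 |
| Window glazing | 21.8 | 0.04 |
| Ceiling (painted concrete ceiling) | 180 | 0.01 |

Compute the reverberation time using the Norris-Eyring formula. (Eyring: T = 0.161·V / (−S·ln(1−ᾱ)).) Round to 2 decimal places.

4.42 s

S = Σ Sᵢ = 584.0 m².
Σ(Sᵢαᵢ) = 9.2·0.03 + 180·0.09 + 7.7·0.36 + 185.3·0.02 + 21.8·0.04 + 180·0.01 = 25.626.
Mean coefficient ᾱ = A/S = 0.0439.
Eyring denominator: −S ln(1−ᾱ) = 26.217.
V = 18 × 10 × 4 = 720 m³.
T = 0.161·V/[−S·ln(1−ᾱ)] = 0.161·720/26.217 = 4.42 s.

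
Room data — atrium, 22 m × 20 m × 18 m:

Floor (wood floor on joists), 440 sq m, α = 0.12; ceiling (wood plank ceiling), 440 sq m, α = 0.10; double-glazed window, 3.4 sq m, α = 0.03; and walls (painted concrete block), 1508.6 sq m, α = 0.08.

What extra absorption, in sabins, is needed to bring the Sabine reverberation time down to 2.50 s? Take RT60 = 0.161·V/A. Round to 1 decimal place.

292.5 sabins

Summing Sᵢαᵢ: 52.800 + 44.000 + 0.102 + 120.688 → A₁ = 217.590 sabins.
For T = 2.50 s, need A₂ = 0.161·V/T = 0.161·7920/2.50 = 510.048 sabins.
Shortfall: 510.048 − 217.590 = 292.5 sabins.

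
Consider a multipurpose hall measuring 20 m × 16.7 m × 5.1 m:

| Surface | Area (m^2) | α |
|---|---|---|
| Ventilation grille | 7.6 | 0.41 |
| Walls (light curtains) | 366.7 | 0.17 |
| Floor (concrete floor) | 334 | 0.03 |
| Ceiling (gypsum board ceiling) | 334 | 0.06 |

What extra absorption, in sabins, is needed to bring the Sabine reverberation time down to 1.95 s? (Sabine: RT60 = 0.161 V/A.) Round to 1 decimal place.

45.1 sabins

Total absorption A₁ = 7.6·0.41 + 366.7·0.17 + 334·0.03 + 334·0.06
  = 3.116 + 62.339 + 10.020 + 20.040 = 95.515 m^2 sabins.
For T = 1.95 s, need A₂ = 0.161·V/T = 0.161·1703.4/1.95 = 140.640 sabins.
ΔA = A₂ − A₁ = 140.640 − 95.515 = 45.1 sabins.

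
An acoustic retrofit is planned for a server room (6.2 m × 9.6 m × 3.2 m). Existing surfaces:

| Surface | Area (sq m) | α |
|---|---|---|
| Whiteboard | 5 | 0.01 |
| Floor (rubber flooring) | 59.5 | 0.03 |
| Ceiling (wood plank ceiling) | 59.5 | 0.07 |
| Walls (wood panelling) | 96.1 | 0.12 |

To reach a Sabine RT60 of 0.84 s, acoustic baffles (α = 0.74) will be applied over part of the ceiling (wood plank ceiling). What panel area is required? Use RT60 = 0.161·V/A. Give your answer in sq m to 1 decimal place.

Summing Sᵢαᵢ: 0.050 + 1.785 + 4.165 + 11.532 → A₁ = 17.532 sabins.
V = 190.464 m³. Target absorption A₂ = 0.161 × 190.464 / 0.84 = 36.506 sabins.
Absorption to add: 36.506 − 17.532 = 18.974 sabins.
Each sq m of panel replacing the ceiling (wood plank ceiling) adds (0.74 − 0.07) = 0.67 sabins.
Panel area = 18.974 / 0.67 = 28.3 sq m.

28.3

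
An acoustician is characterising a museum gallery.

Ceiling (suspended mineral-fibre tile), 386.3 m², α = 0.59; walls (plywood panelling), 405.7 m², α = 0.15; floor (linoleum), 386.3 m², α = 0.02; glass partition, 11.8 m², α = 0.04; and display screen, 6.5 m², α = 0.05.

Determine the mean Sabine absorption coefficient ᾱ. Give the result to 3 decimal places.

0.248

S = Σ Sᵢ = 386.3 + 405.7 + 386.3 + 11.8 + 6.5 = 1196.6 m².
A = 386.3×0.59 + 405.7×0.15 + 386.3×0.02 + 11.8×0.04 + 6.5×0.05 = 297.295 sabins.
ᾱ = A/S = 0.248.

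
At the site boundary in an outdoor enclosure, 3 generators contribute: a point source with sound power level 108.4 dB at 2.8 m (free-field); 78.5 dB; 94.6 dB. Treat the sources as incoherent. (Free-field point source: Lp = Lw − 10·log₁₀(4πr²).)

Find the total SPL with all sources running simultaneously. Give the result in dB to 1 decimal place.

95.6 dB

Source at 2.8 m: Lp = 108.4 − 10·log₁₀(4π·2.8²) = 108.4 − 10·log₁₀(98.520) = 88.5 dB.
Converting to relative power and adding: 10^(88.5/10) + 10^(78.5/10) + 10^(94.6/10) = 3.663e+09.
Back to dB: 10·log₁₀ Σ = 95.6 dB.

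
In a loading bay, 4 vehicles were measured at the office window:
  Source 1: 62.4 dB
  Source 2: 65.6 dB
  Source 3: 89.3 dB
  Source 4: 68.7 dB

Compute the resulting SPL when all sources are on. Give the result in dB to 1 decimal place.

Converting to relative power and adding: 10^(62.4/10) + 10^(65.6/10) + 10^(89.3/10) + 10^(68.7/10) = 8.639e+08.
Combined level = 10 log₁₀(8.639e+08) = 89.4 dB.

89.4 dB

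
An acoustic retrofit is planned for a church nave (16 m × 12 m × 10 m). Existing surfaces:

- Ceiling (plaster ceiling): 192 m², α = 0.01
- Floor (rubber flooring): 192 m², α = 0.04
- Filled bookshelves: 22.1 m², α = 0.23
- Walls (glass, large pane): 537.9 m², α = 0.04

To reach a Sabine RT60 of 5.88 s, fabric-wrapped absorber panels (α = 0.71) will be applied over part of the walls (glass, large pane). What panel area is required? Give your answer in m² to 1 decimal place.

24.4

Total absorption A₁ = 192*0.01 + 192*0.04 + 22.1*0.23 + 537.9*0.04
  = 1.920 + 7.680 + 5.083 + 21.516 = 36.199 m² sabins.
V = 1920 m³. Target absorption A₂ = 0.161 × 1920 / 5.88 = 52.571 sabins.
Absorption to add: 52.571 − 36.199 = 16.372 sabins.
Net gain per m²: Δα = 0.71 − 0.04 = 0.67.
Panel area = 16.372 / 0.67 = 24.4 m².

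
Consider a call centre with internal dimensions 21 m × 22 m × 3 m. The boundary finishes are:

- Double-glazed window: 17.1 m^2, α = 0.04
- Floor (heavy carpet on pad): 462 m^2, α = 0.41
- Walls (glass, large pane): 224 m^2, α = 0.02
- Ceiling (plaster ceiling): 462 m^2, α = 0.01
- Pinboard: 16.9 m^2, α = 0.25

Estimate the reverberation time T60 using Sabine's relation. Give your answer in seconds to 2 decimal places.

Total absorption A = 17.1·0.04 + 462·0.41 + 224·0.02 + 462·0.01 + 16.9·0.25
  = 0.684 + 189.420 + 4.480 + 4.620 + 4.225 = 203.429 m^2 sabins.
Volume V = 21 × 22 × 3 = 1386 m³.
T = 0.161 V/A = 0.161·1386/203.429 = 1.10 s.

1.10 s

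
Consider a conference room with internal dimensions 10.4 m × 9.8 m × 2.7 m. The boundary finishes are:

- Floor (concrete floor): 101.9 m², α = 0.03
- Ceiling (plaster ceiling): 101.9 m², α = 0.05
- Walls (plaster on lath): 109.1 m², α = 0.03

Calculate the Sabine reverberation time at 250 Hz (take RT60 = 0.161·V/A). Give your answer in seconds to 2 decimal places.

Total absorption A = 101.9·0.03 + 101.9·0.05 + 109.1·0.03
  = 3.057 + 5.095 + 3.273 = 11.425 m² sabins.
V = 10.4·9.8·2.7 = 275.184 m³.
RT60 = 0.161 · V / A = 0.161 × 275.184 / 11.425 = 3.88 s.

3.88 s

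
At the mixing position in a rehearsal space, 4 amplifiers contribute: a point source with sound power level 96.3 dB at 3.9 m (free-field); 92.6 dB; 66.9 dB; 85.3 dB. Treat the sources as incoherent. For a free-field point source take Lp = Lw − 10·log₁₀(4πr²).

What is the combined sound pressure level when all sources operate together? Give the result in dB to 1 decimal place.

93.4 dB

Source at 3.9 m: Lp = 96.3 − 10·log₁₀(4π·3.9²) = 96.3 − 10·log₁₀(191.134) = 73.5 dB.
Σ 10^(Lᵢ/10) = 2.186e+09.
L_total = 10·log₁₀(2.186e+09) = 93.4 dB.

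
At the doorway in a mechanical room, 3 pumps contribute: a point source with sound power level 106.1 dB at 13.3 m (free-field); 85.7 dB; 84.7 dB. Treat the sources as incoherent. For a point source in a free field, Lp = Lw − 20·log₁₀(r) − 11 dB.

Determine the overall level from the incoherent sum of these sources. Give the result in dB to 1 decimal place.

Source at 13.3 m: Lp = 106.1 − 20·log₁₀(13.3) − 11 = 72.6 dB.
Σ 10^(Lᵢ/10) = 6.849e+08.
L_total = 10·log₁₀(6.849e+08) = 88.4 dB.

88.4 dB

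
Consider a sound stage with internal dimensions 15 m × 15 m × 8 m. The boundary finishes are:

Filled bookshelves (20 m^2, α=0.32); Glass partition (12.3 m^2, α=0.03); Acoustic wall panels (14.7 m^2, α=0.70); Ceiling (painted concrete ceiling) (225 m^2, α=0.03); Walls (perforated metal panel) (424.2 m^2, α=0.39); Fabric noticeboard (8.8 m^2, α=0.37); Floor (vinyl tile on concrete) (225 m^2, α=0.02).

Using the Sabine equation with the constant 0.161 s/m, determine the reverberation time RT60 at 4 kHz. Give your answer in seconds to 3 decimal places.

1.471 seconds

A = Σ Sᵢαᵢ = 20*0.32 + 12.3*0.03 + 14.7*0.70 + 225*0.03 + 424.2*0.39 + 8.8*0.37 + 225*0.02 = 197.003 sabins.
Volume V = 15 × 15 × 8 = 1800 m³.
Sabine: RT60 = 0.161 × 1800 / 197.003 = 1.471 s.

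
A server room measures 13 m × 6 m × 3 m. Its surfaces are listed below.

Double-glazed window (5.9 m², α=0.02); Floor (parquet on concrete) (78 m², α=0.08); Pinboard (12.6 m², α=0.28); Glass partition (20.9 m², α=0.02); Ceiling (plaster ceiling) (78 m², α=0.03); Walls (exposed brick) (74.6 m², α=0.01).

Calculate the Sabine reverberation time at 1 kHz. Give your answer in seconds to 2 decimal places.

Equivalent absorption area: A = 5.9×0.02 + 78×0.08 + 12.6×0.28 + 20.9×0.02 + 78×0.03 + 74.6×0.01 = 13.390 m².
Volume V = 13 × 6 × 3 = 234 m³.
T = 0.161 V/A = 0.161·234/13.390 = 2.81 s.

2.81 sec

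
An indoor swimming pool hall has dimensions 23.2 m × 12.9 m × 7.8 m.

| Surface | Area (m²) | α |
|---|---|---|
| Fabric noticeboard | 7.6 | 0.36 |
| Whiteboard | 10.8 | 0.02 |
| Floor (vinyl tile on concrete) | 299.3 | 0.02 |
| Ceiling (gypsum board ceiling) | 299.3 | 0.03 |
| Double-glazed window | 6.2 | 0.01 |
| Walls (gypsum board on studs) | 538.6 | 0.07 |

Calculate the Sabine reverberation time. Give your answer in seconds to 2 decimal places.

Summing Sᵢαᵢ: 2.736 + 0.216 + 5.986 + 8.979 + 0.062 + 37.702 → A = 55.681 sabins.
Volume V = 23.2 × 12.9 × 7.8 = 2334.384 m³.
Sabine: RT60 = 0.161 × 2334.384 / 55.681 = 6.75 s.

6.75 sec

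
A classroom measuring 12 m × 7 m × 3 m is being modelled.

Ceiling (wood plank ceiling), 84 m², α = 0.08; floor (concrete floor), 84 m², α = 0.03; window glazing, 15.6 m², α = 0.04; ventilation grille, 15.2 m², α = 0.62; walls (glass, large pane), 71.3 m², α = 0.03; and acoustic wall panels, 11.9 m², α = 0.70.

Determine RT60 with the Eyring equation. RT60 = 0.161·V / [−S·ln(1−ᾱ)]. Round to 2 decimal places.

Total surface area S = 84 + 84 + 15.6 + 15.2 + 71.3 + 11.9 = 282.0 m².
Absorption A = 84·0.08 + 84·0.03 + 15.6·0.04 + 15.2·0.62 + 71.3·0.03 + 11.9·0.70 = 29.757 sabins.
ᾱ = 29.757 / 282.0 = 0.1055.
−S·ln(1−ᾱ) = −282.0 × ln(1 − 0.1055) = 31.440.
V = 12 × 7 × 3 = 252 m³.
T = 0.161·V/[−S·ln(1−ᾱ)] = 0.161·252/31.440 = 1.29 s.

1.29 s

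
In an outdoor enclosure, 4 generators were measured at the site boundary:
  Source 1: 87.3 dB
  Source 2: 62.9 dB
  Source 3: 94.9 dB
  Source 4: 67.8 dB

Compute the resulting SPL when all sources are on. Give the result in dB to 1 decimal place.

95.6 dB

Converting to relative power and adding: 10^(87.3/10) + 10^(62.9/10) + 10^(94.9/10) + 10^(67.8/10) = 3.635e+09.
L_total = 10·log₁₀(3.635e+09) = 95.6 dB.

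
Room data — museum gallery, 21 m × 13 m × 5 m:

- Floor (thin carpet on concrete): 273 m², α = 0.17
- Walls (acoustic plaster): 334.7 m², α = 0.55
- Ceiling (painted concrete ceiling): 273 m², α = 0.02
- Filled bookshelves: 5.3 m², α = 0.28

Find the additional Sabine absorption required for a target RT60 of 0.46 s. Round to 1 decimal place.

Summing Sᵢαᵢ: 46.410 + 184.085 + 5.460 + 1.484 → A₁ = 237.439 sabins.
V = 1365 m³. Required absorption A₂ = 0.161 × 1365 / 0.46 = 477.750 sabins.
ΔA = A₂ − A₁ = 477.750 − 237.439 = 240.3 sabins.

240.3 sabins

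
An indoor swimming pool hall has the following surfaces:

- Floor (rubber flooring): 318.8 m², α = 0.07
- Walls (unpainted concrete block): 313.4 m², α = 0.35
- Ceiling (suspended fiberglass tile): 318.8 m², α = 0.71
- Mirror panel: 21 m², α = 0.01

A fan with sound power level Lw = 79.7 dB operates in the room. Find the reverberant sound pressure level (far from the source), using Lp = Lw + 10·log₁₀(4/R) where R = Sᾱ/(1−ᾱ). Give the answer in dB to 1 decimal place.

58.2 dB

A = 358.564 sabins; S = 972.0 m².
ᾱ = 0.3689, so room constant R = A/(1−ᾱ) = 568.157 m².
Lp = 79.7 + 10·log₁₀(4/568.157) = 79.7 + (-21.52) = 58.2 dB.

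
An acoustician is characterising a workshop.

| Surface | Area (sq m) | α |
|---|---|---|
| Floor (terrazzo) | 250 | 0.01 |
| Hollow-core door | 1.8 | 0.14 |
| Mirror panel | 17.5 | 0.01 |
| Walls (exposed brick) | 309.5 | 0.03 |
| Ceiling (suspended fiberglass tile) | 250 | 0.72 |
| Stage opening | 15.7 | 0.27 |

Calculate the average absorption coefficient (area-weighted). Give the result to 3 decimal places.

0.233

S = Σ Sᵢ = 250 + 1.8 + 17.5 + 309.5 + 250 + 15.7 = 844.5 sq m.
Σ(Sᵢαᵢ) = 250*0.01 + 1.8*0.14 + 17.5*0.01 + 309.5*0.03 + 250*0.72 + 15.7*0.27 = 196.451.
ᾱ = 196.451 / 844.5 = 0.233.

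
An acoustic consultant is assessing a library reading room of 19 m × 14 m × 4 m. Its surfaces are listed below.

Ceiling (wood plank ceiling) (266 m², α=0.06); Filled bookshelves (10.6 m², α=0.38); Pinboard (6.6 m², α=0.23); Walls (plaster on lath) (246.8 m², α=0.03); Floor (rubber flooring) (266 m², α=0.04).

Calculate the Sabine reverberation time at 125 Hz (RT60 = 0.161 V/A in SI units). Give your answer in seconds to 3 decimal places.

A = Σ Sᵢαᵢ = 266*0.06 + 10.6*0.38 + 6.6*0.23 + 246.8*0.03 + 266*0.04 = 39.550 sabins.
Room volume: 1064 m³.
T = 0.161 V/A = 0.161·1064/39.550 = 4.331 s.

4.331 sec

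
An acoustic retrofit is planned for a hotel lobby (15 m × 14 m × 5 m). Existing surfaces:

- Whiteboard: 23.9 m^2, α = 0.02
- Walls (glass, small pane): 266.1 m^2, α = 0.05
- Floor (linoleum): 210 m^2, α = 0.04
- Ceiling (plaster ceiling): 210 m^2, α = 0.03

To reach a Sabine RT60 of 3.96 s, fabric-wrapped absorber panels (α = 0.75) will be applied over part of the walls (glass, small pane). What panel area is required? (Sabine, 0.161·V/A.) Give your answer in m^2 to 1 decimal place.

Total absorption A₁ = 23.9×0.02 + 266.1×0.05 + 210×0.04 + 210×0.03
  = 0.478 + 13.305 + 8.400 + 6.300 = 28.483 m^2 sabins.
Required A₂ = 0.161·1050/3.96 = 42.689 sabins.
Absorption to add: 42.689 − 28.483 = 14.206 sabins.
Each m^2 of panel replacing the walls (glass, small pane) adds (0.75 − 0.05) = 0.70 sabins.
Area = ΔA/Δα = 14.206/0.70 = 20.3 m^2.

20.3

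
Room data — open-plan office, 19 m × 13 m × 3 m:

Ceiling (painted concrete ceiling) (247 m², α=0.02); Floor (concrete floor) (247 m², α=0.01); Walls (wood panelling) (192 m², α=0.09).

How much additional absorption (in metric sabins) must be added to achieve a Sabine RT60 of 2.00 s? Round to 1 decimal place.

Total absorption A₁ = 247·0.02 + 247·0.01 + 192·0.09
  = 4.940 + 2.470 + 17.280 = 24.690 m² sabins.
Target A₂ = 0.161·741/2.00 = 59.651 sabins (V = 741 m³).
ΔA = A₂ − A₁ = 59.651 − 24.690 = 35.0 sabins.

35.0 sabins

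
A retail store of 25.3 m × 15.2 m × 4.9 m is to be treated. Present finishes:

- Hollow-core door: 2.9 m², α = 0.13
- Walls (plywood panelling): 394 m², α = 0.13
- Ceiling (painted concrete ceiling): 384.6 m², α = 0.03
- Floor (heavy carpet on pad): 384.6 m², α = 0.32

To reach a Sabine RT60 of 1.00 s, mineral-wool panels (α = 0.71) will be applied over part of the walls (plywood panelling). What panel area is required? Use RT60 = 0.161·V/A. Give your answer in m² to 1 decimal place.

Equivalent absorption area: A₁ = 2.9·0.13 + 394·0.13 + 384.6·0.03 + 384.6·0.32 = 186.207 m².
V = 1884.344 m³. Target absorption A₂ = 0.161 × 1884.344 / 1.00 = 303.379 sabins.
ΔA needed = 303.379 − 186.207 = 117.172 sabins.
Each m² of panel replacing the walls (plywood panelling) adds (0.71 − 0.13) = 0.58 sabins.
Area = ΔA/Δα = 117.172/0.58 = 202.0 m².

202.0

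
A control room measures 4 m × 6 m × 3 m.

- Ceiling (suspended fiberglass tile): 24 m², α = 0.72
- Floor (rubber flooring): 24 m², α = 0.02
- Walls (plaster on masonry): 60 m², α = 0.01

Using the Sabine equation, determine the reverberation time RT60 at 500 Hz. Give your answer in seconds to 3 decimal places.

Equivalent absorption area: A = 24·0.72 + 24·0.02 + 60·0.01 = 18.360 m².
V = 4·6·3 = 72 m³.
T = 0.161 V/A = 0.161·72/18.360 = 0.631 s.

0.631 s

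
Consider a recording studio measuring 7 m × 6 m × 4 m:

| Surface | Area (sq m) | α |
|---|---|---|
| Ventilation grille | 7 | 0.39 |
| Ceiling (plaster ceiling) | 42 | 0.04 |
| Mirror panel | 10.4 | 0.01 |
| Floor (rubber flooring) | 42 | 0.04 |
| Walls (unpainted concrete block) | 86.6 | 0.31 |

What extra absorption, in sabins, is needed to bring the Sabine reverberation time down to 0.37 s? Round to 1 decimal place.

40.1 sabins

Total absorption A₁ = 7×0.39 + 42×0.04 + 10.4×0.01 + 42×0.04 + 86.6×0.31
  = 2.730 + 1.680 + 0.104 + 1.680 + 26.846 = 33.040 sq m sabins.
Target A₂ = 0.161·168/0.37 = 73.103 sabins (V = 168 m³).
Additional absorption ΔA = 73.103 − 33.040 = 40.1 sabins.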